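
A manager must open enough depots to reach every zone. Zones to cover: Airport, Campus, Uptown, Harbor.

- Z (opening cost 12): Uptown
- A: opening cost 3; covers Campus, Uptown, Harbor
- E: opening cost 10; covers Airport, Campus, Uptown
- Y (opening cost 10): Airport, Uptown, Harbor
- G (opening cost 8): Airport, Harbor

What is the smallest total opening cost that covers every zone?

11

This is an integer covering problem.
Choose A and G: together they cover Airport, Campus, Uptown, Harbor — every zone.
Total opening cost: 3 + 8 = 11.
No cover costs less than 11.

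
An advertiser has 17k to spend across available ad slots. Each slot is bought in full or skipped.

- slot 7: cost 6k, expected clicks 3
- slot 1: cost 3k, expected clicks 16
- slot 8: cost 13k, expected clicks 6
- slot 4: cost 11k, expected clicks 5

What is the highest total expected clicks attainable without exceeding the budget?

Treat it as a binary knapsack problem.
slot 1 + slot 4: cost 3 + 11 = 14 ≤ 17, expected clicks 16 + 5 = 21.
slot 1 + slot 8: cost 3 + 13 = 16 ≤ 17, expected clicks 16 + 6 = 22.
Best is slot 1 and slot 8 with total expected clicks 22.

22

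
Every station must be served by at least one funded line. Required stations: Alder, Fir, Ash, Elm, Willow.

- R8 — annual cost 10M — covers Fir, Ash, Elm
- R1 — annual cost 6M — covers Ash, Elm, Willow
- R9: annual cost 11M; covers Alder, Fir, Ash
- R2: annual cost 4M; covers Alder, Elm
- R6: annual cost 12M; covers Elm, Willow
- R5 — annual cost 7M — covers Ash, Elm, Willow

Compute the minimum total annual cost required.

The greedy cost-per-new-station heuristic would pick R1, R2, and R8 for 20, but a cheaper cover exists.
Choose R1 and R9: together they cover Alder, Fir, Ash, Elm, Willow — every station.
Total annual cost: 6 + 11 = 17.
No cover costs less than 17.

17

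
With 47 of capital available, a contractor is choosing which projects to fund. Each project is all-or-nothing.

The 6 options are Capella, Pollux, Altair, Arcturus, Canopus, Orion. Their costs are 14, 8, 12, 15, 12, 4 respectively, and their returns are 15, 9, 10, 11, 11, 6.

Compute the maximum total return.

Capella + Pollux + Altair + Canopus: cost 14 + 8 + 12 + 12 = 46 ≤ 47, return 15 + 9 + 10 + 11 = 45.
Capella + Arcturus + Canopus + Orion: cost 14 + 15 + 12 + 4 = 45 ≤ 47, return 15 + 11 + 11 + 6 = 43.
Capella + Altair + Canopus + Orion: cost 14 + 12 + 12 + 4 = 42 ≤ 47, return 15 + 10 + 11 + 6 = 42.
Best is Capella, Pollux, Altair, and Canopus with total return 45.

45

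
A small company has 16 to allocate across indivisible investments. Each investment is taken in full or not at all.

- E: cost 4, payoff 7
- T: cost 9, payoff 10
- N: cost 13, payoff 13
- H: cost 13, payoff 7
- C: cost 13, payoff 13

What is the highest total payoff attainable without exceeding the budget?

This is a 0-1 knapsack instance.
Allowing fractional choices, the relaxed optimum would be about 20.0, but investments are indivisible.
N: cost 13 ≤ 16, payoff 13.
E + T: cost 4 + 9 = 13 ≤ 16, payoff 7 + 10 = 17.
Best is E and T with total payoff 17.

17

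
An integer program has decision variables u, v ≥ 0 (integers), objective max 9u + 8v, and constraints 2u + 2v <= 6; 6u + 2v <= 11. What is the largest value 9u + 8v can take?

Relaxing integrality, the LP optimum is 25.25 at (u,v) = (1.25, 1.75), which is not an integer point.
(u,v)=(1,2): 2·1+2·2=6≤6, 6·1+2·2=10≤11, objective 25.
(u,v)=(0,3): 2·0+2·3=6≤6, 6·0+2·3=6≤11, objective 24.
(u,v)=(1,1): 2·1+2·1=4≤6, 6·1+2·1=8≤11, objective 17.
No feasible integer point exceeds 25.

25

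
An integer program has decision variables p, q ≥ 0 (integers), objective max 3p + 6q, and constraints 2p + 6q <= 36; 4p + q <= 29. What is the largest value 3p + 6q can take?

The continuous relaxation peaks at (6.27, 3.91) with value 42.27; rounding to a feasible lattice point costs some objective.
(p,q)=(6,4): 2·6+6·4=36≤36, 4·6+1·4=28≤29, objective 42.
(p,q)=(5,4): 2·5+6·4=34≤36, 4·5+1·4=24≤29, objective 39.
The best lattice point is (6,4), giving 42.

42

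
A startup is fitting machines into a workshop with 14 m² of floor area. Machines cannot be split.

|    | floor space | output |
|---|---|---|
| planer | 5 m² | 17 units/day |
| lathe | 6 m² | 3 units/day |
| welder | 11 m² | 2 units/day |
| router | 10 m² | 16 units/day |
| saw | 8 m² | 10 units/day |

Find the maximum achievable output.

Allowing fractional choices, the relaxed optimum would be about 31.4, but machines are indivisible.
planer + saw: floor space 5 + 8 = 13 ≤ 14, output 17 + 10 = 27.
planer: floor space 5 ≤ 14, output 17.
planer + lathe: floor space 5 + 6 = 11 ≤ 14, output 17 + 3 = 20.
Best is planer and saw with total output 27.

27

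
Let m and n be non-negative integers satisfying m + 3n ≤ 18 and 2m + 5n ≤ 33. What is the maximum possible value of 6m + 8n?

96

(m,n)=(16,0) is feasible, giving 96.
(m,n)=(15,0) is feasible, giving 90.
Maximum is 96 at (m,n)=(16,0).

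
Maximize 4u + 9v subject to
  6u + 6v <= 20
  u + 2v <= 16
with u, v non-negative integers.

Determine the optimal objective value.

27

The continuous relaxation peaks at (0, 3.33) with value 30.00; rounding to a feasible lattice point costs some objective.
(u,v)=(0,3): 6·0+6·3=18≤20, 1·0+2·3=6≤16, objective 27.
(u,v)=(1,2): 6·1+6·2=18≤20, 1·1+2·2=5≤16, objective 22.
No feasible integer point exceeds 27.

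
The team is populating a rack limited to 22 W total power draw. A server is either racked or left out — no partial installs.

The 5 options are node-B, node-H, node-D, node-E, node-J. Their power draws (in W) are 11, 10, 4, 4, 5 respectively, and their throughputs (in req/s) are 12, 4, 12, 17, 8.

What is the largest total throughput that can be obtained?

node-D + node-E + node-J: power draw 4 + 4 + 5 = 13 ≤ 22, throughput 12 + 17 + 8 = 37.
node-B + node-D + node-E: power draw 11 + 4 + 4 = 19 ≤ 22, throughput 12 + 12 + 17 = 41.
node-B + node-E + node-J: power draw 11 + 4 + 5 = 20 ≤ 22, throughput 12 + 17 + 8 = 37.
Best is node-B, node-D, and node-E with total throughput 41.

41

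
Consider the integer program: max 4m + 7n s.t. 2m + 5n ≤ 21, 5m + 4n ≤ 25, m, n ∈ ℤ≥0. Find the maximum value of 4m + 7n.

(m,n)=(2,3): 2·2+5·3=19≤21, 5·2+4·3=22≤25, objective 29.
(m,n)=(3,2): 2·3+5·2=16≤21, 5·3+4·2=23≤25, objective 26.
The best lattice point is (2,3), giving 29.

29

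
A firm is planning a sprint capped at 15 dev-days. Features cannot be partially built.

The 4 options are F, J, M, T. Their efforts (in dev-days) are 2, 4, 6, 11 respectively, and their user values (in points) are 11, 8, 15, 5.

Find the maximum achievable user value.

F + J + M: effort 2 + 4 + 6 = 12 ≤ 15, user value 11 + 8 + 15 = 34.
J + M: effort 4 + 6 = 10 ≤ 15, user value 8 + 15 = 23.
F + M: effort 2 + 6 = 8 ≤ 15, user value 11 + 15 = 26.
Best is F, J, and M with total user value 34.

34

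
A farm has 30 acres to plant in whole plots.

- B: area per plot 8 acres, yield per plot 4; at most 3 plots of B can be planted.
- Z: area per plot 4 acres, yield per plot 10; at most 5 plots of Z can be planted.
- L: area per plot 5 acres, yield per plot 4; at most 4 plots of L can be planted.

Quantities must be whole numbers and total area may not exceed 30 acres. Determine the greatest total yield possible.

Take 5×Z and 2×L: area 30 ≤ 30, yield 5·10 + 2·4 = 58.
Z has the best ratio (10/4) and is taken to its limit of 5; remaining capacity is filled optimally with the others.

58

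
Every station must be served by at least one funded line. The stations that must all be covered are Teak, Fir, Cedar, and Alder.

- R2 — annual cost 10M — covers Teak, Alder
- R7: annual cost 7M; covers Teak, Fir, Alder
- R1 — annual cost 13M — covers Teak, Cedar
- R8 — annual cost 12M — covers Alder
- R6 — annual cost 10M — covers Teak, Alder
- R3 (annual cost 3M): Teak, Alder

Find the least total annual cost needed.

The greedy cost-per-new-station heuristic would pick R3, R7, and R1 for 23, but a cheaper cover exists.
Choose R7 and R1: together they cover Teak, Fir, Cedar, Alder — every station.
Total annual cost: 7 + 13 = 20.
No cover costs less than 20.

20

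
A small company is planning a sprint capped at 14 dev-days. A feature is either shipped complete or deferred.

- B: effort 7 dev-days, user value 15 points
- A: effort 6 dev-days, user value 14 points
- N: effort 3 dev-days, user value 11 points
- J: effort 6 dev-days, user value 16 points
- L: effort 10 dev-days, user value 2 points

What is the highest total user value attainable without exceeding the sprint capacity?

Take B and J: effort 7 + 6 = 13 ≤ 14, user value 15 + 16 = 31.
No other feasible combination does better.

31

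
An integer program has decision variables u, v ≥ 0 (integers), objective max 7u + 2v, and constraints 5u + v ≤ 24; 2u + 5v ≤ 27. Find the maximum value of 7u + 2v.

34

The continuous relaxation peaks at (4.04, 3.78) with value 35.87; rounding to a feasible lattice point costs some objective.
(u,v)=(4,3): 5·4+1·3=23≤24, 2·4+5·3=23≤27, objective 34.
(u,v)=(4,2): 5·4+1·2=22≤24, 2·4+5·2=18≤27, objective 32.
(u,v)=(3,4): 5·3+1·4=19≤24, 2·3+5·4=26≤27, objective 29.
(u,v)=(3,3): 5·3+1·3=18≤24, 2·3+5·3=21≤27, objective 27.
Maximum is 34 at (u,v)=(4,3).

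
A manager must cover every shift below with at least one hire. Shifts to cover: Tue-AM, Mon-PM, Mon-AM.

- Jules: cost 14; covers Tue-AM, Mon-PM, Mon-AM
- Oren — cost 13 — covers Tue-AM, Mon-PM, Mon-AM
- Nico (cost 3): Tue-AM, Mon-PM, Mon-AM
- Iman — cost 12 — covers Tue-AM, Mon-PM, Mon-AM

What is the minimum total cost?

This is a weighted set-cover instance.
Nico alone covers Tue-AM, Mon-PM, Mon-AM — every shift.
Total cost: 3.
No cover costs less than 3.

3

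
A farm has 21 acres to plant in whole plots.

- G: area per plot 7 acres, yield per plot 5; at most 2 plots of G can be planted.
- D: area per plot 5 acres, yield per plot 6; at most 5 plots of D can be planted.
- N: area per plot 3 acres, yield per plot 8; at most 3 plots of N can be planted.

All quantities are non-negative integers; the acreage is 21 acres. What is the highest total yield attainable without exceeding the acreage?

36

1×G, 1×D, and 3×N: area 21 ≤ 21, yield 1·5 + 1·6 + 3·8 = 35.
2×D and 3×N: area 19 ≤ 21, yield 2·6 + 3·8 = 36.
Best is 36.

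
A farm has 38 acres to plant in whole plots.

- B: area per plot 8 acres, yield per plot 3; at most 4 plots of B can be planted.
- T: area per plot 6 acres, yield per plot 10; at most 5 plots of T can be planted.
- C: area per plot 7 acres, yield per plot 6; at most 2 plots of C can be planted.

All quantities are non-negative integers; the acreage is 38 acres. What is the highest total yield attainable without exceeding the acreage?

This is a bounded integer knapsack.
T has the best ratio (10/6); taking only T gives at most 5×10 = 50 (stopped by the supply cap of 5).
Mixing does better — 5×T and 1×C: area 37 ≤ 38, yield 5·10 + 1·6 = 56.

56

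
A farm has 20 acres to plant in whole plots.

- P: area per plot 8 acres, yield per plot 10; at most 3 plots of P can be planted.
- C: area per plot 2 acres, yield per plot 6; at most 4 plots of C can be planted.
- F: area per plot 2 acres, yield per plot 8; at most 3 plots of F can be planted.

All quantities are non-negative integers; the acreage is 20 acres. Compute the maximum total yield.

52

This is a bounded integer knapsack.
1×P, 3×C, and 3×F: area 20 ≤ 20, yield 1·10 + 3·6 + 3·8 = 52.
1×P, 4×C, and 2×F: area 20 ≤ 20, yield 1·10 + 4·6 + 2·8 = 50.
Best is 52.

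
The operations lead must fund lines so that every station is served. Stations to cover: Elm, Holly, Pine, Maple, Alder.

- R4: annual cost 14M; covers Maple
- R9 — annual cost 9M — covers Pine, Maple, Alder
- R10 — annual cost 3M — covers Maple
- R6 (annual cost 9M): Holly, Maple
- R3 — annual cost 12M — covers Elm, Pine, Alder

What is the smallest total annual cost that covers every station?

21

This is an integer covering problem.
The greedy cost-per-new-station heuristic would pick R9, R6, and R3 for 30, but a cheaper cover exists.
Choose R6 and R3: together they cover Elm, Holly, Pine, Maple, Alder — every station.
Total annual cost: 9 + 12 = 21.
No cover costs less than 21.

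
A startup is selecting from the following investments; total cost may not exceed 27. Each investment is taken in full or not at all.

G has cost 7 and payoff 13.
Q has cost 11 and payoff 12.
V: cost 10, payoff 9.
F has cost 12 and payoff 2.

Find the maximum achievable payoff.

Allowing fractional choices, the relaxed optimum would be about 33.1, but investments are indivisible.
Q + V: cost 11 + 10 = 21 ≤ 27, payoff 12 + 9 = 21.
G + Q: cost 7 + 11 = 18 ≤ 27, payoff 13 + 12 = 25.
G + V: cost 7 + 10 = 17 ≤ 27, payoff 13 + 9 = 22.
Best is G and Q with total payoff 25.

25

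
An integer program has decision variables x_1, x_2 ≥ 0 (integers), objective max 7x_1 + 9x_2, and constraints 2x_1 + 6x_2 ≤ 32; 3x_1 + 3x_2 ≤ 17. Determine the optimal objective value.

45

(x_1,x_2)=(0,5): 2·0+6·5=30≤32, 3·0+3·5=15≤17, objective 45.
(x_1,x_2)=(1,4): 2·1+6·4=26≤32, 3·1+3·4=15≤17, objective 43.
No feasible integer point exceeds 45.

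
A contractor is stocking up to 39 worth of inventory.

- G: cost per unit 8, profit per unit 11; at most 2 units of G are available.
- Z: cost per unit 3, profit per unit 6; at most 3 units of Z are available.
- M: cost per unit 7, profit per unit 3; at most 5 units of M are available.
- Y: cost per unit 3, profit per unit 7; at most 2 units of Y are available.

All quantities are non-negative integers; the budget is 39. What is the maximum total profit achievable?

2×G, 3×Z, and 2×Y: cost 31 ≤ 39, profit 2·11 + 3·6 + 2·7 = 54.
2×G, 3×Z, 1×M, and 2×Y: cost 38 ≤ 39, profit 2·11 + 3·6 + 1·3 + 2·7 = 57.
Best is 57.

57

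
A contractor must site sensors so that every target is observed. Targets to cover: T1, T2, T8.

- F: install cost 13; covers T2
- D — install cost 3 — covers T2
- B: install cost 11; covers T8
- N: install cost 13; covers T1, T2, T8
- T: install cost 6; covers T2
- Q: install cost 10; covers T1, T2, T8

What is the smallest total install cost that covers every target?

10

The greedy cost-per-new-target heuristic would pick D and Q for 13, but a cheaper cover exists.
Q alone covers T1, T2, T8 — every target.
Total install cost: 10.
No cover costs less than 10.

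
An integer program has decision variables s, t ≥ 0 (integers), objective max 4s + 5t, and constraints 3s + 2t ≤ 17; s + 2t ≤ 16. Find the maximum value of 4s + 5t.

(s,t)=(0,8): 3·0+2·8=16≤17, 1·0+2·8=16≤16, objective 40.
(s,t)=(1,7): 3·1+2·7=17≤17, 1·1+2·7=15≤16, objective 39.
(s,t)=(0,7): 3·0+2·7=14≤17, 1·0+2·7=14≤16, objective 35.
The best lattice point is (0,8), giving 40.

40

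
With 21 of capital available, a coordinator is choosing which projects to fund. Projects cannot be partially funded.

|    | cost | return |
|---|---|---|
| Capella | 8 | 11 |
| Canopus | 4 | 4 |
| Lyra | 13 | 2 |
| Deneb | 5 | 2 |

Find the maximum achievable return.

17

This is a 0-1 knapsack instance.
Allowing fractional choices, the relaxed optimum would be about 17.6, but projects are indivisible.
Capella + Canopus: cost 8 + 4 = 12 ≤ 21, return 11 + 4 = 15.
Capella + Canopus + Deneb: cost 8 + 4 + 5 = 17 ≤ 21, return 11 + 4 + 2 = 17.
Best is Capella, Canopus, and Deneb with total return 17.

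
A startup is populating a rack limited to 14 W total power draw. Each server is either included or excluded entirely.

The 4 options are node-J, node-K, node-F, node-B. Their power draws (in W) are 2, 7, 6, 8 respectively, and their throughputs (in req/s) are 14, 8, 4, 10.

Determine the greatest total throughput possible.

This is an integer program with binary decision variables.
node-J + node-F: power draw 2 + 6 = 8 ≤ 14, throughput 14 + 4 = 18.
node-J + node-B: power draw 2 + 8 = 10 ≤ 14, throughput 14 + 10 = 24.
node-J + node-K: power draw 2 + 7 = 9 ≤ 14, throughput 14 + 8 = 22.
Best is node-J and node-B with total throughput 24.

24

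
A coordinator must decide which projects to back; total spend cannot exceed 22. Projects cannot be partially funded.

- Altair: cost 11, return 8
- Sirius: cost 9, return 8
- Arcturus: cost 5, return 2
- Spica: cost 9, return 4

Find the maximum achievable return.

Treat it as a binary knapsack problem.
Take Altair and Sirius: cost 11 + 9 = 20 ≤ 22, return 8 + 8 = 16.
No other feasible combination does better.

16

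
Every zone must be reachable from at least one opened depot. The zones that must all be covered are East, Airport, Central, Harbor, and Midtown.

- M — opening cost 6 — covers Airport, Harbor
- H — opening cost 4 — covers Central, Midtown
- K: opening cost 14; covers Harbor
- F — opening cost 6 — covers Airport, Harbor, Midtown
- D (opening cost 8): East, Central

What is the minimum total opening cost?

14

The greedy cost-per-new-zone heuristic would pick H, M, and D for 18, but a cheaper cover exists.
Choose F and D: together they cover East, Airport, Central, Harbor, Midtown — every zone.
Total opening cost: 6 + 8 = 14.
No cover costs less than 14.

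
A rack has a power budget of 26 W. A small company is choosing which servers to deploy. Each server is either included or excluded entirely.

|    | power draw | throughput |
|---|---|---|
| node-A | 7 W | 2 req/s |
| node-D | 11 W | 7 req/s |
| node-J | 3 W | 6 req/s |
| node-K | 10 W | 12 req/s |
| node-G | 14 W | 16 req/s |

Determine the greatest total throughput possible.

node-A + node-J + node-G: power draw 7 + 3 + 14 = 24 ≤ 26, throughput 2 + 6 + 16 = 24.
node-D + node-J + node-K: power draw 11 + 3 + 10 = 24 ≤ 26, throughput 7 + 6 + 12 = 25.
node-K + node-G: power draw 10 + 14 = 24 ≤ 26, throughput 12 + 16 = 28.
Best is node-K and node-G with total throughput 28.

28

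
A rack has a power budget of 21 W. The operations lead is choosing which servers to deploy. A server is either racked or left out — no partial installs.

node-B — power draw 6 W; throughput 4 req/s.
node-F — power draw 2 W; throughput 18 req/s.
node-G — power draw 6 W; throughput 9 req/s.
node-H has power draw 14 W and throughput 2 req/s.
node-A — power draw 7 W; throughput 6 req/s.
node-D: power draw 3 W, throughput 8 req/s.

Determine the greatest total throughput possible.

41

This is an integer program with binary decision variables.
Allowing fractional choices, the relaxed optimum would be about 43.0, but servers are indivisible.
node-F + node-G + node-A + node-D: power draw 2 + 6 + 7 + 3 = 18 ≤ 21, throughput 18 + 9 + 6 + 8 = 41.
node-B + node-F + node-G + node-D: power draw 6 + 2 + 6 + 3 = 17 ≤ 21, throughput 4 + 18 + 9 + 8 = 39.
Best is node-F, node-G, node-A, and node-D with total throughput 41.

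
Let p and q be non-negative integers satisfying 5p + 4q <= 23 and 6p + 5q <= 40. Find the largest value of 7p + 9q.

The continuous relaxation peaks at (0, 5.75) with value 51.75; rounding to a feasible lattice point costs some objective.
(p,q)=(0,5): 5·0+4·5=20≤23, 6·0+5·5=25≤40, objective 45.
(p,q)=(1,4): 5·1+4·4=21≤23, 6·1+5·4=26≤40, objective 43.
(p,q)=(0,4): 5·0+4·4=16≤23, 6·0+5·4=20≤40, objective 36.
Maximum is 45 at (p,q)=(0,5).

45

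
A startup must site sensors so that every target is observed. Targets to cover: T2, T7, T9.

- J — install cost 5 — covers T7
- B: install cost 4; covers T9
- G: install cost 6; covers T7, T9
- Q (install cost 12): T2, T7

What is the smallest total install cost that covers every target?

Choose B and Q: together they cover T2, T7, T9 — every target.
Total install cost: 4 + 12 = 16.

16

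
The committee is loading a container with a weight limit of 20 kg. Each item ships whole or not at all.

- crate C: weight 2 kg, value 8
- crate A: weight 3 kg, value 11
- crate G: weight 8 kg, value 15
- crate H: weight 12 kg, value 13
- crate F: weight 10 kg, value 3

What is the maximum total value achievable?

34

crate C + crate A + crate G: weight 2 + 3 + 8 = 13 ≤ 20, value 8 + 11 + 15 = 34.
crate C + crate A + crate H: weight 2 + 3 + 12 = 17 ≤ 20, value 8 + 11 + 13 = 32.
crate G + crate H: weight 8 + 12 = 20 ≤ 20, value 15 + 13 = 28.
Best is crate C, crate A, and crate G with total value 34.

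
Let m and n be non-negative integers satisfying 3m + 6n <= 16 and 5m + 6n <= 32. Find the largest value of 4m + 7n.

20

(m,n)=(5,0): 3·5+6·0=15≤16, 5·5+6·0=25≤32, objective 20.
(m,n)=(4,0): 3·4+6·0=12≤16, 5·4+6·0=20≤32, objective 16.
No feasible integer point exceeds 20.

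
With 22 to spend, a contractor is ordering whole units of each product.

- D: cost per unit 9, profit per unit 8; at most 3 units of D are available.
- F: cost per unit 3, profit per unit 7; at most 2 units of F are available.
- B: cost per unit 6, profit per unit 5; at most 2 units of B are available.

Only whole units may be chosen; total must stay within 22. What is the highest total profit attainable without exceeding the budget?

F has the best ratio (7/3); taking only F gives at most 2×7 = 14 (stopped by the supply cap of 2).
Mixing does better — 1×D, 2×F, and 1×B: cost 21 ≤ 22, profit 1·8 + 2·7 + 1·5 = 27.

27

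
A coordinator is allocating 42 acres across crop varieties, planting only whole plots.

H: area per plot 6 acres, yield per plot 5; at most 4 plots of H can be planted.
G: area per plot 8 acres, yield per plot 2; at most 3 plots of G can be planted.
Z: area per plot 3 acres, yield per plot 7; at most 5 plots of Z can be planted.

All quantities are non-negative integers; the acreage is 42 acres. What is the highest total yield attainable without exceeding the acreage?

55

Z has the best ratio (7/3); taking only Z gives at most 5×7 = 35 (stopped by the supply cap of 5).
Mixing does better — 4×H and 5×Z: area 39 ≤ 42, yield 4·5 + 5·7 = 55.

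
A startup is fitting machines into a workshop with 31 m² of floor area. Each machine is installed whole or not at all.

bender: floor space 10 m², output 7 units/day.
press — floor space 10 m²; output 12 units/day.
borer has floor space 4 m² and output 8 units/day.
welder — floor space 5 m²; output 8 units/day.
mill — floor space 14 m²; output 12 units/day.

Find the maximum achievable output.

press + welder + mill: floor space 10 + 5 + 14 = 29 ≤ 31, output 12 + 8 + 12 = 32.
bender + press + borer + welder: floor space 10 + 10 + 4 + 5 = 29 ≤ 31, output 7 + 12 + 8 + 8 = 35.
press + borer + mill: floor space 10 + 4 + 14 = 28 ≤ 31, output 12 + 8 + 12 = 32.
Best is bender, press, borer, and welder with total output 35.

35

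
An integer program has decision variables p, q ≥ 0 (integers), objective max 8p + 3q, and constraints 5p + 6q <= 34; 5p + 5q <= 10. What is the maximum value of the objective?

16

(p,q)=(2,0) is feasible, giving 16.
(p,q)=(1,1) is feasible, giving 11.
(p,q)=(1,0) is feasible, giving 8.
The best lattice point is (2,0), giving 16.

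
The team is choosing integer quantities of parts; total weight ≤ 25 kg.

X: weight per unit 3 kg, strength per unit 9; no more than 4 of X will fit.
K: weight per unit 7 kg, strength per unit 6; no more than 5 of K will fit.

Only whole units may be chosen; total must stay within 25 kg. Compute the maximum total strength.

42

X has the best ratio (9/3); taking only X gives at most 4×9 = 36 (stopped by the supply cap of 4).
Mixing does better — 4×X and 1×K: weight 19 ≤ 25, strength 4·9 + 1·6 = 42.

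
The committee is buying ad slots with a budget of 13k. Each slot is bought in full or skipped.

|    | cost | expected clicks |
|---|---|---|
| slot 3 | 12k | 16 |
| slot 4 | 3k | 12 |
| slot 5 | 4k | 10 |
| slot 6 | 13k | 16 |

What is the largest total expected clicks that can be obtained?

Allowing fractional choices, the relaxed optimum would be about 30.0, but ad slots are indivisible.
slot 6: cost 13 ≤ 13, expected clicks 16.
slot 4 + slot 5: cost 3 + 4 = 7 ≤ 13, expected clicks 12 + 10 = 22.
slot 3: cost 12 ≤ 13, expected clicks 16.
Best is slot 4 and slot 5 with total expected clicks 22.

22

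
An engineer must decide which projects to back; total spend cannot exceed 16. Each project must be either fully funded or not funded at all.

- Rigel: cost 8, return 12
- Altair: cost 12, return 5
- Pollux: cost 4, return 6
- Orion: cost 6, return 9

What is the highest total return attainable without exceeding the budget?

This is an integer program with binary decision variables.
Rigel + Orion: cost 8 + 6 = 14 ≤ 16, return 12 + 9 = 21.
Rigel + Pollux: cost 8 + 4 = 12 ≤ 16, return 12 + 6 = 18.
Best is Rigel and Orion with total return 21.

21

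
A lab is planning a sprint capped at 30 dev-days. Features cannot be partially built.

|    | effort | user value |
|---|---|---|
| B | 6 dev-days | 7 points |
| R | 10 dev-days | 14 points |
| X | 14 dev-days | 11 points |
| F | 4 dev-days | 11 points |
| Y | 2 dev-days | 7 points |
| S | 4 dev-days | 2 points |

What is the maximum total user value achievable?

43

Allowing fractional choices, the relaxed optimum would be about 45.3, but features are indivisible.
B + R + F + Y + S: effort 6 + 10 + 4 + 2 + 4 = 26 ≤ 30, user value 7 + 14 + 11 + 7 + 2 = 41.
R + X + F + Y: effort 10 + 14 + 4 + 2 = 30 ≤ 30, user value 14 + 11 + 11 + 7 = 43.
Best is R, X, F, and Y with total user value 43.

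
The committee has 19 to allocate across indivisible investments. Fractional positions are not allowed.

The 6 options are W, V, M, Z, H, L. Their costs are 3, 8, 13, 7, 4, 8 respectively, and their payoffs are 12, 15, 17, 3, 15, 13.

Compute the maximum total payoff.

W + V + L: cost 3 + 8 + 8 = 19 ≤ 19, payoff 12 + 15 + 13 = 40.
W + V + H: cost 3 + 8 + 4 = 15 ≤ 19, payoff 12 + 15 + 15 = 42.
W + H + L: cost 3 + 4 + 8 = 15 ≤ 19, payoff 12 + 15 + 13 = 40.
Best is W, V, and H with total payoff 42.

42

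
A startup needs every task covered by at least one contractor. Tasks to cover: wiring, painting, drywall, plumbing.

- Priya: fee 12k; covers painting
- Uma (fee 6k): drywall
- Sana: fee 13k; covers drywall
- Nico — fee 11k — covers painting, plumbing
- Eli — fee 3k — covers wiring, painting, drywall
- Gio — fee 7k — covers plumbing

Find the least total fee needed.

Choose Eli and Gio: together they cover wiring, painting, drywall, plumbing — every task.
Total fee: 3 + 7 = 10.
No cover costs less than 10.

10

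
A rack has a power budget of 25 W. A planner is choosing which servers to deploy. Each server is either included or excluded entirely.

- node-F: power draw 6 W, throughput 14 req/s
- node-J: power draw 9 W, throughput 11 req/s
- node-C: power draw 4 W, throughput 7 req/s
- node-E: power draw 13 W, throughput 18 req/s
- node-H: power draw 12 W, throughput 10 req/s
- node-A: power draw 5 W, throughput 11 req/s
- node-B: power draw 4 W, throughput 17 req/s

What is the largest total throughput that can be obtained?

53

Treat it as a binary knapsack problem.
Allowing fractional choices, the relaxed optimum would be about 57.3, but servers are indivisible.
node-F + node-C + node-A + node-B: power draw 6 + 4 + 5 + 4 = 19 ≤ 25, throughput 14 + 7 + 11 + 17 = 49.
node-F + node-J + node-A + node-B: power draw 6 + 9 + 5 + 4 = 24 ≤ 25, throughput 14 + 11 + 11 + 17 = 53.
Best is node-F, node-J, node-A, and node-B with total throughput 53.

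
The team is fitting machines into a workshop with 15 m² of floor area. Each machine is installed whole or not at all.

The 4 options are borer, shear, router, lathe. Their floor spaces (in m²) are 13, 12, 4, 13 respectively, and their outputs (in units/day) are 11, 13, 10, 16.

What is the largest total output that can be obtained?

Treat it as a binary knapsack problem.
Allowing fractional choices, the relaxed optimum would be about 23.5, but machines are indivisible.
shear: floor space 12 ≤ 15, output 13.
borer: floor space 13 ≤ 15, output 11.
lathe: floor space 13 ≤ 15, output 16.
Best is lathe with total output 16.

16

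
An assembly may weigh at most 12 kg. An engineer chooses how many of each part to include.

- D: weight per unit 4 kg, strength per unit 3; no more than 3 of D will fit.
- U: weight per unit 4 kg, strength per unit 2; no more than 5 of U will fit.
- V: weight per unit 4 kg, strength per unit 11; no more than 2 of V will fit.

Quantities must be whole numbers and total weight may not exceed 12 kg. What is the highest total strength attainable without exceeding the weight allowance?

This is a bounded integer knapsack.
V has the best ratio (11/4); taking only V gives at most 2×11 = 22 (stopped by the supply cap of 2).
Mixing does better — 1×D and 2×V: weight 12 ≤ 12, strength 1·3 + 2·11 = 25.

25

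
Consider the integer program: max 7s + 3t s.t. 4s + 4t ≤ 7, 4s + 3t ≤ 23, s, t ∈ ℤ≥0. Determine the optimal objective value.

7

Relaxing integrality, the LP optimum is 12.25 at (s,t) = (1.75, 0), which is not an integer point.
(s,t)=(1,0): 4·1+4·0=4≤7, 4·1+3·0=4≤23, objective 7.
(s,t)=(0,1): 4·0+4·1=4≤7, 4·0+3·1=3≤23, objective 3.
(s,t)=(0,0): 4·0+4·0=0≤7, 4·0+3·0=0≤23, objective 0.
No feasible integer point exceeds 7.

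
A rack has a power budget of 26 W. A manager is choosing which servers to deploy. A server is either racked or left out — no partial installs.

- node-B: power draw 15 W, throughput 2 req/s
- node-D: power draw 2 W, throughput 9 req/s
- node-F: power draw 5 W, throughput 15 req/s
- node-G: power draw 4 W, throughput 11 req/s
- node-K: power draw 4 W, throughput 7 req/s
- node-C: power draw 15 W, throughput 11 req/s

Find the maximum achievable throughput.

46

Allowing fractional choices, the relaxed optimum would be about 50.1, but servers are indivisible.
node-D + node-F + node-K + node-C: power draw 2 + 5 + 4 + 15 = 26 ≤ 26, throughput 9 + 15 + 7 + 11 = 42.
node-D + node-F + node-G + node-K: power draw 2 + 5 + 4 + 4 = 15 ≤ 26, throughput 9 + 15 + 11 + 7 = 42.
node-D + node-F + node-G + node-C: power draw 2 + 5 + 4 + 15 = 26 ≤ 26, throughput 9 + 15 + 11 + 11 = 46.
Best is node-D, node-F, node-G, and node-C with total throughput 46.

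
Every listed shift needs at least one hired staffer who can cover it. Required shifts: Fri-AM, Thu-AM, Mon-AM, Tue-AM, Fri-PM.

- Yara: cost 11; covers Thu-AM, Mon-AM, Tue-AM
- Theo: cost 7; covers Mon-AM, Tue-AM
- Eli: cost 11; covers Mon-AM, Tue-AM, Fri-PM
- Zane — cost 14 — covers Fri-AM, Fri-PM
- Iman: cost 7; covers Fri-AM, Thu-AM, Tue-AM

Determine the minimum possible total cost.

18

Choose Eli and Iman: together they cover Fri-AM, Thu-AM, Mon-AM, Tue-AM, Fri-PM — every shift.
Total cost: 11 + 7 = 18.
No cover costs less than 18.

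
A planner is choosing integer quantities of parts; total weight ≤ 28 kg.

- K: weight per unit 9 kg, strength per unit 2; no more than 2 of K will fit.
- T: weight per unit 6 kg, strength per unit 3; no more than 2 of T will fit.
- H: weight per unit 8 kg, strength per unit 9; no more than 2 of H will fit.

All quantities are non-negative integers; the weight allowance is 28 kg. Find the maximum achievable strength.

24

Take 2×T and 2×H: weight 28 ≤ 28, strength 2·3 + 2·9 = 24.
H has the best ratio (9/8) and is taken to its limit of 2; remaining capacity is filled optimally with the others.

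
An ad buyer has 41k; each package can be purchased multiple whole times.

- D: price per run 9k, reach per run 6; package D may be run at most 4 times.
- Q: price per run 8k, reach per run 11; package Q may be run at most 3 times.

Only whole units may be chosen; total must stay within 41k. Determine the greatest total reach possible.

Q has the best ratio (11/8); taking only Q gives at most 3×11 = 33 (stopped by the supply cap of 3).
Mixing does better — 1×D and 3×Q: price 33 ≤ 41, reach 1·6 + 3·11 = 39.

39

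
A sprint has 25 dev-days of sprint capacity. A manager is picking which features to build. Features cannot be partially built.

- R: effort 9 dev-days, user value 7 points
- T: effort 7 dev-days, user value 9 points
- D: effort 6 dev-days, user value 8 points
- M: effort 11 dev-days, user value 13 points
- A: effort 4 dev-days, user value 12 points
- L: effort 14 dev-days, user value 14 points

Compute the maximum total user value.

Allowing fractional choices, the relaxed optimum would be about 38.5, but features are indivisible.
T + A + L: effort 7 + 4 + 14 = 25 ≤ 25, user value 9 + 12 + 14 = 35.
T + M + A: effort 7 + 11 + 4 = 22 ≤ 25, user value 9 + 13 + 12 = 34.
D + A + L: effort 6 + 4 + 14 = 24 ≤ 25, user value 8 + 12 + 14 = 34.
Best is T, A, and L with total user value 35.

35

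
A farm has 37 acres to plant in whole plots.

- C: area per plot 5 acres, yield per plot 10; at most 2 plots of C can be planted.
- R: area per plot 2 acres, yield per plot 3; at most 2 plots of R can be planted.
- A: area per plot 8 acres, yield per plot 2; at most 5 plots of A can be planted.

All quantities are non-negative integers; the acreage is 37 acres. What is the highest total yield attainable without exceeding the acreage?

Take 2×C, 2×R, and 2×A: area 30 ≤ 37, yield 2·10 + 2·3 + 2·2 = 30.
C has the best ratio (10/5) and is taken to its limit of 2; remaining capacity is filled optimally with the others.

30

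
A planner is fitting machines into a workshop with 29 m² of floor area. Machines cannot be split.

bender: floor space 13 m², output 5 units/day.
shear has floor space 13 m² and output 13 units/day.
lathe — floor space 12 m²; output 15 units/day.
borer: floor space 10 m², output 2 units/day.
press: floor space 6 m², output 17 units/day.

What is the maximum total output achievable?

34

Allowing fractional choices, the relaxed optimum would be about 43.0, but machines are indivisible.
shear + borer + press: floor space 13 + 10 + 6 = 29 ≤ 29, output 13 + 2 + 17 = 32.
lathe + borer + press: floor space 12 + 10 + 6 = 28 ≤ 29, output 15 + 2 + 17 = 34.
lathe + press: floor space 12 + 6 = 18 ≤ 29, output 15 + 17 = 32.
Best is lathe, borer, and press with total output 34.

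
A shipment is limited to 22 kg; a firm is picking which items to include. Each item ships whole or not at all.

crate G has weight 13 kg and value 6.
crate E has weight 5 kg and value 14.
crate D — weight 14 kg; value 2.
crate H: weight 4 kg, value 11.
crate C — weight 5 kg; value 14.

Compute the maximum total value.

crate G + crate H + crate C: weight 13 + 4 + 5 = 22 ≤ 22, value 6 + 11 + 14 = 31.
crate G + crate E + crate H: weight 13 + 5 + 4 = 22 ≤ 22, value 6 + 14 + 11 = 31.
crate E + crate H + crate C: weight 5 + 4 + 5 = 14 ≤ 22, value 14 + 11 + 14 = 39.
Best is crate E, crate H, and crate C with total value 39.

39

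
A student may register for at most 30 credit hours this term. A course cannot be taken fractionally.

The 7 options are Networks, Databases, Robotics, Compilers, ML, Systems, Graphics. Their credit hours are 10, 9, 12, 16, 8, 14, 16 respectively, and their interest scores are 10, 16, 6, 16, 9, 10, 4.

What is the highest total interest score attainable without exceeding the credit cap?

Treat it as a binary knapsack problem.
Allowing fractional choices, the relaxed optimum would be about 38.0, but courses are indivisible.
Databases + Robotics + ML: credit hours 9 + 12 + 8 = 29 ≤ 30, interest score 16 + 6 + 9 = 31.
Databases + Compilers: credit hours 9 + 16 = 25 ≤ 30, interest score 16 + 16 = 32.
Networks + Databases + ML: credit hours 10 + 9 + 8 = 27 ≤ 30, interest score 10 + 16 + 9 = 35.
Best is Networks, Databases, and ML with total interest score 35.

35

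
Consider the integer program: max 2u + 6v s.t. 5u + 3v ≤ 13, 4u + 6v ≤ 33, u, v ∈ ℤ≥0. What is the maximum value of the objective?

(u,v)=(0,4) is feasible, giving 24.
(u,v)=(0,3) is feasible, giving 18.
Maximum is 24 at (u,v)=(0,4).

24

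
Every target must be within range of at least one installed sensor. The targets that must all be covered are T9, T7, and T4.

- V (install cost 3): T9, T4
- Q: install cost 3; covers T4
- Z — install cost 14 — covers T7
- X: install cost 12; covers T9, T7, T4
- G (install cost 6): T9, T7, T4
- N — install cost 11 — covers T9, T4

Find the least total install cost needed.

6

The greedy cost-per-new-target heuristic would pick V and G for 9, but a cheaper cover exists.
G alone covers T9, T7, T4 — every target.
Total install cost: 6.
No cover costs less than 6.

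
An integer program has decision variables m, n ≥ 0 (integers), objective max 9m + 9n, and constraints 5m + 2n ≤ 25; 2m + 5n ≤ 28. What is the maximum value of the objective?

(m,n)=(3,4): 5·3+2·4=23≤25, 2·3+5·4=26≤28, objective 63.
(m,n)=(2,4): 5·2+2·4=18≤25, 2·2+5·4=24≤28, objective 54.
(m,n)=(3,3): 5·3+2·3=21≤25, 2·3+5·3=21≤28, objective 54.
Maximum is 63 at (m,n)=(3,4).

63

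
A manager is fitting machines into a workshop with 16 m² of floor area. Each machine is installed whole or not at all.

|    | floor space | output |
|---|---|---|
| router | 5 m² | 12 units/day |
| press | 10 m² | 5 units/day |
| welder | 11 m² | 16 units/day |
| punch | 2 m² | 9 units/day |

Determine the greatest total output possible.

Allowing fractional choices, the relaxed optimum would be about 34.1, but machines are indivisible.
welder + punch: floor space 11 + 2 = 13 ≤ 16, output 16 + 9 = 25.
router + punch: floor space 5 + 2 = 7 ≤ 16, output 12 + 9 = 21.
router + welder: floor space 5 + 11 = 16 ≤ 16, output 12 + 16 = 28.
Best is router and welder with total output 28.

28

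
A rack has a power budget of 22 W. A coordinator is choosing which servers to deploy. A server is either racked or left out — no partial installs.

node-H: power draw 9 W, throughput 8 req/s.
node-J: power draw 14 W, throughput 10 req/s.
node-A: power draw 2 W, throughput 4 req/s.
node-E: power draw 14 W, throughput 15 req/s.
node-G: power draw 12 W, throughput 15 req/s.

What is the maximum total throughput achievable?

23

node-H + node-G: power draw 9 + 12 = 21 ≤ 22, throughput 8 + 15 = 23.
node-A + node-G: power draw 2 + 12 = 14 ≤ 22, throughput 4 + 15 = 19.
Best is node-H and node-G with total throughput 23.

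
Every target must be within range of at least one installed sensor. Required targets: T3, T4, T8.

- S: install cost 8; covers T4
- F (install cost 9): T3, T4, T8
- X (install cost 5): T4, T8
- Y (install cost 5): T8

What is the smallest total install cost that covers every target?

9

The greedy cost-per-new-target heuristic would pick X and F for 14, but a cheaper cover exists.
F alone covers T3, T4, T8 — every target.
Total install cost: 9.
No cover costs less than 9.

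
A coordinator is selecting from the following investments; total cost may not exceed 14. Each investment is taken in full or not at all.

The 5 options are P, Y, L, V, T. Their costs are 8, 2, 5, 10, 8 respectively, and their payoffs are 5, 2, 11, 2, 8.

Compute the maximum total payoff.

19

Allowing fractional choices, the relaxed optimum would be about 20.0, but investments are indivisible.
Y + L: cost 2 + 5 = 7 ≤ 14, payoff 2 + 11 = 13.
L + T: cost 5 + 8 = 13 ≤ 14, payoff 11 + 8 = 19.
P + L: cost 8 + 5 = 13 ≤ 14, payoff 5 + 11 = 16.
Best is L and T with total payoff 19.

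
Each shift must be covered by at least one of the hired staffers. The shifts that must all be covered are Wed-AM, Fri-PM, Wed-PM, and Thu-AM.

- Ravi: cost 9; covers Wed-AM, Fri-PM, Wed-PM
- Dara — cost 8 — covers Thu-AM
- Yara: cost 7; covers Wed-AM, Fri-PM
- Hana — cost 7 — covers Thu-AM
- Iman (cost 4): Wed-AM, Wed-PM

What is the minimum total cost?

This is an integer covering problem.
Choose Ravi and Hana: together they cover Wed-AM, Fri-PM, Wed-PM, Thu-AM — every shift.
Total cost: 9 + 7 = 16.

16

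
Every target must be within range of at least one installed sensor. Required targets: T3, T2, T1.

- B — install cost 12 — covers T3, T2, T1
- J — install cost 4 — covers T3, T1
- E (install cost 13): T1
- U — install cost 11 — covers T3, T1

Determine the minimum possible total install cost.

This is a weighted set-cover instance.
The greedy cost-per-new-target heuristic would pick J and B for 16, but a cheaper cover exists.
B alone covers T3, T2, T1 — every target.
Total install cost: 12.
No cover costs less than 12.

12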